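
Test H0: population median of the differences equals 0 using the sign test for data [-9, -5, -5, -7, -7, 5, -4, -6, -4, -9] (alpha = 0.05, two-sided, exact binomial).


Step 1: Discard zero differences. Original n = 10; n_eff = number of nonzero differences = 10.
Nonzero differences (with sign): -9, -5, -5, -7, -7, +5, -4, -6, -4, -9
Step 2: Count signs: positive = 1, negative = 9.
Step 3: Under H0: P(positive) = 0.5, so the number of positives S ~ Bin(10, 0.5).
Step 4: Two-sided exact p-value = sum of Bin(10,0.5) probabilities at or below the observed probability = 0.021484.
Step 5: alpha = 0.05. reject H0.

n_eff = 10, pos = 1, neg = 9, p = 0.021484, reject H0.


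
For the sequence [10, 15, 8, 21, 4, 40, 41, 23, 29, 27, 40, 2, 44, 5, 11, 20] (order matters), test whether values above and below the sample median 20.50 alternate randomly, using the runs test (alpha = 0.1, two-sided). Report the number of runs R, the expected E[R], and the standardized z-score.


Step 1: Compute median = 20.50; label A = above, B = below.
Labels in order: BBBABAAAAAABABBB  (n_A = 8, n_B = 8)
Step 2: Count runs R = 7.
Step 3: Under H0 (random ordering), E[R] = 2*n_A*n_B/(n_A+n_B) + 1 = 2*8*8/16 + 1 = 9.0000.
        Var[R] = 2*n_A*n_B*(2*n_A*n_B - n_A - n_B) / ((n_A+n_B)^2 * (n_A+n_B-1)) = 14336/3840 = 3.7333.
        SD[R] = 1.9322.
Step 4: Continuity-corrected z = (R + 0.5 - E[R]) / SD[R] = (7 + 0.5 - 9.0000) / 1.9322 = -0.7763.
Step 5: Two-sided p-value via normal approximation = 2*(1 - Phi(|z|)) = 0.437558.
Step 6: alpha = 0.1. fail to reject H0.

R = 7, z = -0.7763, p = 0.437558, fail to reject H0.


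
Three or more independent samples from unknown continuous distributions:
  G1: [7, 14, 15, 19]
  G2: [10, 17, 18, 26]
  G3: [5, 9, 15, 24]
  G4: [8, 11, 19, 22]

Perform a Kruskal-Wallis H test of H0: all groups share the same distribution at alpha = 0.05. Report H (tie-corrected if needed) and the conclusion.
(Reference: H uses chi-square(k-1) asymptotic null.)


Step 1: Combine all N = 16 observations and assign midranks.
sorted (value, group, rank): (5,G3,1), (7,G1,2), (8,G4,3), (9,G3,4), (10,G2,5), (11,G4,6), (14,G1,7), (15,G1,8.5), (15,G3,8.5), (17,G2,10), (18,G2,11), (19,G1,12.5), (19,G4,12.5), (22,G4,14), (24,G3,15), (26,G2,16)
Step 2: Sum ranks within each group.
R_1 = 30 (n_1 = 4)
R_2 = 42 (n_2 = 4)
R_3 = 28.5 (n_3 = 4)
R_4 = 35.5 (n_4 = 4)
Step 3: H = 12/(N(N+1)) * sum(R_i^2/n_i) - 3(N+1)
     = 12/(16*17) * (30^2/4 + 42^2/4 + 28.5^2/4 + 35.5^2/4) - 3*17
     = 0.044118 * 1184.12 - 51
     = 1.240809.
Step 4: Ties present; correction factor C = 1 - 12/(16^3 - 16) = 0.997059. Corrected H = 1.240809 / 0.997059 = 1.244469.
Step 5: Under H0, H ~ chi^2(3); p-value = 0.742360.
Step 6: alpha = 0.05. fail to reject H0.

H = 1.2445, df = 3, p = 0.742360, fail to reject H0.


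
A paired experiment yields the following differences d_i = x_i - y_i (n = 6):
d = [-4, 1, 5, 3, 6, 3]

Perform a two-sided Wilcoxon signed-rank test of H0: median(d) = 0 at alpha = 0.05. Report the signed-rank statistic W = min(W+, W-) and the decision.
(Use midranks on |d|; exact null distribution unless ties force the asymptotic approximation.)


Step 1: Drop any zero differences (none here) and take |d_i|.
|d| = [4, 1, 5, 3, 6, 3]
Step 2: Midrank |d_i| (ties get averaged ranks).
ranks: |4|->4, |1|->1, |5|->5, |3|->2.5, |6|->6, |3|->2.5
Step 3: Attach original signs; sum ranks with positive sign and with negative sign.
W+ = 1 + 5 + 2.5 + 6 + 2.5 = 17
W- = 4 = 4
(Check: W+ + W- = 21 should equal n(n+1)/2 = 21.)
Step 4: Test statistic W = min(W+, W-) = 4.
Step 5: Ties in |d|, so use the tie-corrected normal approximation.
        E[W] = n(n+1)/4 = 6*7/4 = 10.5.
        Tie groups: |d|=3 (t=2); sum(t^3 - t) = 6.
        Var[W] = n(n+1)(2n+1)/24 - sum(t^3-t)/48 = 546/24 - 6/48 = 22.625.
        z = (W - E[W]) / sqrt(Var[W]) = (4 - 10.5) / 4.7566 = -1.3665.
        Two-sided p = 2*Phi(z) = 0.171773.
Step 6: alpha = 0.05. fail to reject H0.

W+ = 17, W- = 4, W = min = 4, p = 0.171773, fail to reject H0.


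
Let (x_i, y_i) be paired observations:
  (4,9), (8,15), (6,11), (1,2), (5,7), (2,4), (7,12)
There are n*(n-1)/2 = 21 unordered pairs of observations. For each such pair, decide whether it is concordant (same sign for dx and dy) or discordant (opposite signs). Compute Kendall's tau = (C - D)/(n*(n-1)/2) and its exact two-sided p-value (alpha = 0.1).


Step 1: Enumerate the 21 unordered pairs (i,j) with i<j and classify each by sign(x_j-x_i) * sign(y_j-y_i).
  (1,2):dx=+4,dy=+6->C; (1,3):dx=+2,dy=+2->C; (1,4):dx=-3,dy=-7->C; (1,5):dx=+1,dy=-2->D
  (1,6):dx=-2,dy=-5->C; (1,7):dx=+3,dy=+3->C; (2,3):dx=-2,dy=-4->C; (2,4):dx=-7,dy=-13->C
  (2,5):dx=-3,dy=-8->C; (2,6):dx=-6,dy=-11->C; (2,7):dx=-1,dy=-3->C; (3,4):dx=-5,dy=-9->C
  (3,5):dx=-1,dy=-4->C; (3,6):dx=-4,dy=-7->C; (3,7):dx=+1,dy=+1->C; (4,5):dx=+4,dy=+5->C
  (4,6):dx=+1,dy=+2->C; (4,7):dx=+6,dy=+10->C; (5,6):dx=-3,dy=-3->C; (5,7):dx=+2,dy=+5->C
  (6,7):dx=+5,dy=+8->C
Step 2: C = 20, D = 1, total pairs = 21.
Step 3: tau = (C - D)/(n(n-1)/2) = (20 - 1)/21 = 0.904762.
Step 4: Exact two-sided p-value (enumerate n! = 5040 permutations of y under H0): p = 0.002778.
Step 5: alpha = 0.1. reject H0.

tau_b = 0.9048 (C=20, D=1), p = 0.002778, reject H0.


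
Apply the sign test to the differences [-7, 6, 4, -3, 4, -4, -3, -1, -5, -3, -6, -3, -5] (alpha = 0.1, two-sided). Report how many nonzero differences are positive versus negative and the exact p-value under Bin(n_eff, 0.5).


Step 1: Discard zero differences. Original n = 13; n_eff = number of nonzero differences = 13.
Nonzero differences (with sign): -7, +6, +4, -3, +4, -4, -3, -1, -5, -3, -6, -3, -5
Step 2: Count signs: positive = 3, negative = 10.
Step 3: Under H0: P(positive) = 0.5, so the number of positives S ~ Bin(13, 0.5).
Step 4: Two-sided exact p-value = sum of Bin(13,0.5) probabilities at or below the observed probability = 0.092285.
Step 5: alpha = 0.1. reject H0.

n_eff = 13, pos = 3, neg = 10, p = 0.092285, reject H0.


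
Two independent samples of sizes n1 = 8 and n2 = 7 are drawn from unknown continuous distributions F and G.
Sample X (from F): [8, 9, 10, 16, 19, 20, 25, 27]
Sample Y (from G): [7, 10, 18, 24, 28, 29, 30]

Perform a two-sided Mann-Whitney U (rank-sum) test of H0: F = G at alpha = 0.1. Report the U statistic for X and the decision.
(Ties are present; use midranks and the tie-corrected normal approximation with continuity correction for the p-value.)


Step 1: Combine and sort all 15 observations; assign midranks.
sorted (value, group): (7,Y), (8,X), (9,X), (10,X), (10,Y), (16,X), (18,Y), (19,X), (20,X), (24,Y), (25,X), (27,X), (28,Y), (29,Y), (30,Y)
ranks: 7->1, 8->2, 9->3, 10->4.5, 10->4.5, 16->6, 18->7, 19->8, 20->9, 24->10, 25->11, 27->12, 28->13, 29->14, 30->15
Step 2: Rank sum for X: R1 = 2 + 3 + 4.5 + 6 + 8 + 9 + 11 + 12 = 55.5.
Step 3: U_X = R1 - n1(n1+1)/2 = 55.5 - 8*9/2 = 55.5 - 36 = 19.5.
       U_Y = n1*n2 - U_X = 56 - 19.5 = 36.5.
Step 4: Ties are present, so use the tie-corrected normal approximation (with continuity correction) for the p-value.
Step 5: p-value = 0.354109; compare to alpha = 0.1. fail to reject H0.

U_X = 19.5, p = 0.354109, fail to reject H0 at alpha = 0.1.


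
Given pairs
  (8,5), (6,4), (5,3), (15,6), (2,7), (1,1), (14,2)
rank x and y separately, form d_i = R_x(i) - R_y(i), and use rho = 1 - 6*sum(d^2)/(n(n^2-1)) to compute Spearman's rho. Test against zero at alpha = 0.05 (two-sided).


Step 1: Rank x and y separately (midranks; no ties here).
rank(x): 8->5, 6->4, 5->3, 15->7, 2->2, 1->1, 14->6
rank(y): 5->5, 4->4, 3->3, 6->6, 7->7, 1->1, 2->2
Step 2: d_i = R_x(i) - R_y(i); compute d_i^2.
  (5-5)^2=0, (4-4)^2=0, (3-3)^2=0, (7-6)^2=1, (2-7)^2=25, (1-1)^2=0, (6-2)^2=16
sum(d^2) = 42.
Step 3: rho = 1 - 6*42 / (7*(7^2 - 1)) = 1 - 252/336 = 0.250000.
Step 4: Under H0, t = rho * sqrt((n-2)/(1-rho^2)) = 0.5774 ~ t(5).
Step 5: Two-sided p-value from the t-distribution with 5 df = 0.588724.
Step 6: alpha = 0.05. fail to reject H0.

rho = 0.2500, p = 0.588724, fail to reject H0 at alpha = 0.05.


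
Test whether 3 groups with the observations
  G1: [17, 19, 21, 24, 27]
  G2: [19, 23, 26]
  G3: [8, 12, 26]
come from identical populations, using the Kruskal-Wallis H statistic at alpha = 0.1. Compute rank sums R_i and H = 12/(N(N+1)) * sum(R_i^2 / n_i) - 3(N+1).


Step 1: Combine all N = 11 observations and assign midranks.
sorted (value, group, rank): (8,G3,1), (12,G3,2), (17,G1,3), (19,G1,4.5), (19,G2,4.5), (21,G1,6), (23,G2,7), (24,G1,8), (26,G2,9.5), (26,G3,9.5), (27,G1,11)
Step 2: Sum ranks within each group.
R_1 = 32.5 (n_1 = 5)
R_2 = 21 (n_2 = 3)
R_3 = 12.5 (n_3 = 3)
Step 3: H = 12/(N(N+1)) * sum(R_i^2/n_i) - 3(N+1)
     = 12/(11*12) * (32.5^2/5 + 21^2/3 + 12.5^2/3) - 3*12
     = 0.090909 * 410.333 - 36
     = 1.303030.
Step 4: Ties present; correction factor C = 1 - 12/(11^3 - 11) = 0.990909. Corrected H = 1.303030 / 0.990909 = 1.314985.
Step 5: Under H0, H ~ chi^2(2); p-value = 0.518149.
Step 6: alpha = 0.1. fail to reject H0.

H = 1.3150, df = 2, p = 0.518149, fail to reject H0.


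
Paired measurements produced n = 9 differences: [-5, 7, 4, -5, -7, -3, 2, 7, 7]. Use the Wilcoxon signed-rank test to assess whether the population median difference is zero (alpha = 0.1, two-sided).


Step 1: Drop any zero differences (none here) and take |d_i|.
|d| = [5, 7, 4, 5, 7, 3, 2, 7, 7]
Step 2: Midrank |d_i| (ties get averaged ranks).
ranks: |5|->4.5, |7|->7.5, |4|->3, |5|->4.5, |7|->7.5, |3|->2, |2|->1, |7|->7.5, |7|->7.5
Step 3: Attach original signs; sum ranks with positive sign and with negative sign.
W+ = 7.5 + 3 + 1 + 7.5 + 7.5 = 26.5
W- = 4.5 + 4.5 + 7.5 + 2 = 18.5
(Check: W+ + W- = 45 should equal n(n+1)/2 = 45.)
Step 4: Test statistic W = min(W+, W-) = 18.5.
Step 5: Ties in |d|, so use the tie-corrected normal approximation.
        E[W] = n(n+1)/4 = 9*10/4 = 22.5.
        Tie groups: |d|=5 (t=2), |d|=7 (t=4); sum(t^3 - t) = 66.
        Var[W] = n(n+1)(2n+1)/24 - sum(t^3-t)/48 = 1710/24 - 66/48 = 69.875.
        z = (W - E[W]) / sqrt(Var[W]) = (18.5 - 22.5) / 8.3591 = -0.4785.
        Two-sided p = 2*Phi(z) = 0.632281.
Step 6: alpha = 0.1. fail to reject H0.

W+ = 26.5, W- = 18.5, W = min = 18.5, p = 0.632281, fail to reject H0.


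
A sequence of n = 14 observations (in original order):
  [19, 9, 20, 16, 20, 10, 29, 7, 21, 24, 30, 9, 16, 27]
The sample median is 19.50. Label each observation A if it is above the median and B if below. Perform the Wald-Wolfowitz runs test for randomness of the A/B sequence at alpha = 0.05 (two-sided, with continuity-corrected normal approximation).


Step 1: Compute median = 19.50; label A = above, B = below.
Labels in order: BBABABABAAABBA  (n_A = 7, n_B = 7)
Step 2: Count runs R = 10.
Step 3: Under H0 (random ordering), E[R] = 2*n_A*n_B/(n_A+n_B) + 1 = 2*7*7/14 + 1 = 8.0000.
        Var[R] = 2*n_A*n_B*(2*n_A*n_B - n_A - n_B) / ((n_A+n_B)^2 * (n_A+n_B-1)) = 8232/2548 = 3.2308.
        SD[R] = 1.7974.
Step 4: Continuity-corrected z = (R - 0.5 - E[R]) / SD[R] = (10 - 0.5 - 8.0000) / 1.7974 = 0.8345.
Step 5: Two-sided p-value via normal approximation = 2*(1 - Phi(|z|)) = 0.403986.
Step 6: alpha = 0.05. fail to reject H0.

R = 10, z = 0.8345, p = 0.403986, fail to reject H0.


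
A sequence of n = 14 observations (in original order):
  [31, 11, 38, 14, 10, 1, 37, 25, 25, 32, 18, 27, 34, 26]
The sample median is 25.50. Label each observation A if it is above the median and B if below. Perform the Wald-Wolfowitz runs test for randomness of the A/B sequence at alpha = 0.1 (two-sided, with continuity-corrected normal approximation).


Step 1: Compute median = 25.50; label A = above, B = below.
Labels in order: ABABBBABBABAAA  (n_A = 7, n_B = 7)
Step 2: Count runs R = 9.
Step 3: Under H0 (random ordering), E[R] = 2*n_A*n_B/(n_A+n_B) + 1 = 2*7*7/14 + 1 = 8.0000.
        Var[R] = 2*n_A*n_B*(2*n_A*n_B - n_A - n_B) / ((n_A+n_B)^2 * (n_A+n_B-1)) = 8232/2548 = 3.2308.
        SD[R] = 1.7974.
Step 4: Continuity-corrected z = (R - 0.5 - E[R]) / SD[R] = (9 - 0.5 - 8.0000) / 1.7974 = 0.2782.
Step 5: Two-sided p-value via normal approximation = 2*(1 - Phi(|z|)) = 0.780879.
Step 6: alpha = 0.1. fail to reject H0.

R = 9, z = 0.2782, p = 0.780879, fail to reject H0.


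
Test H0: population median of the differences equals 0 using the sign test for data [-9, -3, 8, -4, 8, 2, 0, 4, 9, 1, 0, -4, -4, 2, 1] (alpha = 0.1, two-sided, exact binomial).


Step 1: Discard zero differences. Original n = 15; n_eff = number of nonzero differences = 13.
Nonzero differences (with sign): -9, -3, +8, -4, +8, +2, +4, +9, +1, -4, -4, +2, +1
Step 2: Count signs: positive = 8, negative = 5.
Step 3: Under H0: P(positive) = 0.5, so the number of positives S ~ Bin(13, 0.5).
Step 4: Two-sided exact p-value = sum of Bin(13,0.5) probabilities at or below the observed probability = 0.581055.
Step 5: alpha = 0.1. fail to reject H0.

n_eff = 13, pos = 8, neg = 5, p = 0.581055, fail to reject H0.


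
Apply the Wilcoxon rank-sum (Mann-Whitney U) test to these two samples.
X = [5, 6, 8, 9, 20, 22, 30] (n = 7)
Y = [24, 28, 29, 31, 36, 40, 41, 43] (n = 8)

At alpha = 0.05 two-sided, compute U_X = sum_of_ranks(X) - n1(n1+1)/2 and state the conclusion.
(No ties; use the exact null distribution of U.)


Step 1: Combine and sort all 15 observations; assign midranks.
sorted (value, group): (5,X), (6,X), (8,X), (9,X), (20,X), (22,X), (24,Y), (28,Y), (29,Y), (30,X), (31,Y), (36,Y), (40,Y), (41,Y), (43,Y)
ranks: 5->1, 6->2, 8->3, 9->4, 20->5, 22->6, 24->7, 28->8, 29->9, 30->10, 31->11, 36->12, 40->13, 41->14, 43->15
Step 2: Rank sum for X: R1 = 1 + 2 + 3 + 4 + 5 + 6 + 10 = 31.
Step 3: U_X = R1 - n1(n1+1)/2 = 31 - 7*8/2 = 31 - 28 = 3.
       U_Y = n1*n2 - U_X = 56 - 3 = 53.
Step 4: No ties, so the exact null distribution of U (based on enumerating the C(15,7) = 6435 equally likely rank assignments) gives the two-sided p-value.
Step 5: p-value = 0.002176; compare to alpha = 0.05. reject H0.

U_X = 3, p = 0.002176, reject H0 at alpha = 0.05.


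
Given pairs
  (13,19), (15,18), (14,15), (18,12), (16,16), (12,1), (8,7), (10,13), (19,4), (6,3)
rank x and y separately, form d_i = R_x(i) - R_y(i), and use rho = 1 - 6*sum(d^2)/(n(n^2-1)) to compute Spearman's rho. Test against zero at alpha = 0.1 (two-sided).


Step 1: Rank x and y separately (midranks; no ties here).
rank(x): 13->5, 15->7, 14->6, 18->9, 16->8, 12->4, 8->2, 10->3, 19->10, 6->1
rank(y): 19->10, 18->9, 15->7, 12->5, 16->8, 1->1, 7->4, 13->6, 4->3, 3->2
Step 2: d_i = R_x(i) - R_y(i); compute d_i^2.
  (5-10)^2=25, (7-9)^2=4, (6-7)^2=1, (9-5)^2=16, (8-8)^2=0, (4-1)^2=9, (2-4)^2=4, (3-6)^2=9, (10-3)^2=49, (1-2)^2=1
sum(d^2) = 118.
Step 3: rho = 1 - 6*118 / (10*(10^2 - 1)) = 1 - 708/990 = 0.284848.
Step 4: Under H0, t = rho * sqrt((n-2)/(1-rho^2)) = 0.8405 ~ t(8).
Step 5: Two-sided p-value from the t-distribution with 8 df = 0.425038.
Step 6: alpha = 0.1. fail to reject H0.

rho = 0.2848, p = 0.425038, fail to reject H0 at alpha = 0.1.


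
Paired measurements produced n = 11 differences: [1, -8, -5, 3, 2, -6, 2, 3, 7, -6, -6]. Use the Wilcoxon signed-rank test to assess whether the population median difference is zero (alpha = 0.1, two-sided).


Step 1: Drop any zero differences (none here) and take |d_i|.
|d| = [1, 8, 5, 3, 2, 6, 2, 3, 7, 6, 6]
Step 2: Midrank |d_i| (ties get averaged ranks).
ranks: |1|->1, |8|->11, |5|->6, |3|->4.5, |2|->2.5, |6|->8, |2|->2.5, |3|->4.5, |7|->10, |6|->8, |6|->8
Step 3: Attach original signs; sum ranks with positive sign and with negative sign.
W+ = 1 + 4.5 + 2.5 + 2.5 + 4.5 + 10 = 25
W- = 11 + 6 + 8 + 8 + 8 = 41
(Check: W+ + W- = 66 should equal n(n+1)/2 = 66.)
Step 4: Test statistic W = min(W+, W-) = 25.
Step 5: Ties in |d|, so use the tie-corrected normal approximation.
        E[W] = n(n+1)/4 = 11*12/4 = 33.
        Tie groups: |d|=2 (t=2), |d|=3 (t=2), |d|=6 (t=3); sum(t^3 - t) = 36.
        Var[W] = n(n+1)(2n+1)/24 - sum(t^3-t)/48 = 3036/24 - 36/48 = 125.75.
        z = (W - E[W]) / sqrt(Var[W]) = (25 - 33) / 11.2138 = -0.7134.
        Two-sided p = 2*Phi(z) = 0.475595.
Step 6: alpha = 0.1. fail to reject H0.

W+ = 25, W- = 41, W = min = 25, p = 0.475595, fail to reject H0.


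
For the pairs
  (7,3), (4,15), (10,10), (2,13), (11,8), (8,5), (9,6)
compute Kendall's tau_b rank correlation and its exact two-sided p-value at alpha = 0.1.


Step 1: Enumerate the 21 unordered pairs (i,j) with i<j and classify each by sign(x_j-x_i) * sign(y_j-y_i).
  (1,2):dx=-3,dy=+12->D; (1,3):dx=+3,dy=+7->C; (1,4):dx=-5,dy=+10->D; (1,5):dx=+4,dy=+5->C
  (1,6):dx=+1,dy=+2->C; (1,7):dx=+2,dy=+3->C; (2,3):dx=+6,dy=-5->D; (2,4):dx=-2,dy=-2->C
  (2,5):dx=+7,dy=-7->D; (2,6):dx=+4,dy=-10->D; (2,7):dx=+5,dy=-9->D; (3,4):dx=-8,dy=+3->D
  (3,5):dx=+1,dy=-2->D; (3,6):dx=-2,dy=-5->C; (3,7):dx=-1,dy=-4->C; (4,5):dx=+9,dy=-5->D
  (4,6):dx=+6,dy=-8->D; (4,7):dx=+7,dy=-7->D; (5,6):dx=-3,dy=-3->C; (5,7):dx=-2,dy=-2->C
  (6,7):dx=+1,dy=+1->C
Step 2: C = 10, D = 11, total pairs = 21.
Step 3: tau = (C - D)/(n(n-1)/2) = (10 - 11)/21 = -0.047619.
Step 4: Exact two-sided p-value (enumerate n! = 5040 permutations of y under H0): p = 1.000000.
Step 5: alpha = 0.1. fail to reject H0.

tau_b = -0.0476 (C=10, D=11), p = 1.000000, fail to reject H0.


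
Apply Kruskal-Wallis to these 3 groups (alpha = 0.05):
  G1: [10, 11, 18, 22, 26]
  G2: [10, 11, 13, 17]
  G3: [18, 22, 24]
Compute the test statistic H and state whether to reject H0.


Step 1: Combine all N = 12 observations and assign midranks.
sorted (value, group, rank): (10,G1,1.5), (10,G2,1.5), (11,G1,3.5), (11,G2,3.5), (13,G2,5), (17,G2,6), (18,G1,7.5), (18,G3,7.5), (22,G1,9.5), (22,G3,9.5), (24,G3,11), (26,G1,12)
Step 2: Sum ranks within each group.
R_1 = 34 (n_1 = 5)
R_2 = 16 (n_2 = 4)
R_3 = 28 (n_3 = 3)
Step 3: H = 12/(N(N+1)) * sum(R_i^2/n_i) - 3(N+1)
     = 12/(12*13) * (34^2/5 + 16^2/4 + 28^2/3) - 3*13
     = 0.076923 * 556.533 - 39
     = 3.810256.
Step 4: Ties present; correction factor C = 1 - 24/(12^3 - 12) = 0.986014. Corrected H = 3.810256 / 0.986014 = 3.864303.
Step 5: Under H0, H ~ chi^2(2); p-value = 0.144836.
Step 6: alpha = 0.05. fail to reject H0.

H = 3.8643, df = 2, p = 0.144836, fail to reject H0.


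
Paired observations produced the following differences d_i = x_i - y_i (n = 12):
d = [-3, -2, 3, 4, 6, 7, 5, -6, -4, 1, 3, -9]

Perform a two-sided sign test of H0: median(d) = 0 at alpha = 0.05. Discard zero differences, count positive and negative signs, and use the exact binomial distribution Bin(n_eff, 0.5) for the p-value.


Step 1: Discard zero differences. Original n = 12; n_eff = number of nonzero differences = 12.
Nonzero differences (with sign): -3, -2, +3, +4, +6, +7, +5, -6, -4, +1, +3, -9
Step 2: Count signs: positive = 7, negative = 5.
Step 3: Under H0: P(positive) = 0.5, so the number of positives S ~ Bin(12, 0.5).
Step 4: Two-sided exact p-value = sum of Bin(12,0.5) probabilities at or below the observed probability = 0.774414.
Step 5: alpha = 0.05. fail to reject H0.

n_eff = 12, pos = 7, neg = 5, p = 0.774414, fail to reject H0.


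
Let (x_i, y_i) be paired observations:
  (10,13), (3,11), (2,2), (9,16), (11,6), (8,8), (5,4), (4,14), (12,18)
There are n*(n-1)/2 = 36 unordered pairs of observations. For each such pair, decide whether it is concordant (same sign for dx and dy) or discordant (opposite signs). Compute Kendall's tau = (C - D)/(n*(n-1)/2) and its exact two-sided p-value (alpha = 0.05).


Step 1: Enumerate the 36 unordered pairs (i,j) with i<j and classify each by sign(x_j-x_i) * sign(y_j-y_i).
  (1,2):dx=-7,dy=-2->C; (1,3):dx=-8,dy=-11->C; (1,4):dx=-1,dy=+3->D; (1,5):dx=+1,dy=-7->D
  (1,6):dx=-2,dy=-5->C; (1,7):dx=-5,dy=-9->C; (1,8):dx=-6,dy=+1->D; (1,9):dx=+2,dy=+5->C
  (2,3):dx=-1,dy=-9->C; (2,4):dx=+6,dy=+5->C; (2,5):dx=+8,dy=-5->D; (2,6):dx=+5,dy=-3->D
  (2,7):dx=+2,dy=-7->D; (2,8):dx=+1,dy=+3->C; (2,9):dx=+9,dy=+7->C; (3,4):dx=+7,dy=+14->C
  (3,5):dx=+9,dy=+4->C; (3,6):dx=+6,dy=+6->C; (3,7):dx=+3,dy=+2->C; (3,8):dx=+2,dy=+12->C
  (3,9):dx=+10,dy=+16->C; (4,5):dx=+2,dy=-10->D; (4,6):dx=-1,dy=-8->C; (4,7):dx=-4,dy=-12->C
  (4,8):dx=-5,dy=-2->C; (4,9):dx=+3,dy=+2->C; (5,6):dx=-3,dy=+2->D; (5,7):dx=-6,dy=-2->C
  (5,8):dx=-7,dy=+8->D; (5,9):dx=+1,dy=+12->C; (6,7):dx=-3,dy=-4->C; (6,8):dx=-4,dy=+6->D
  (6,9):dx=+4,dy=+10->C; (7,8):dx=-1,dy=+10->D; (7,9):dx=+7,dy=+14->C; (8,9):dx=+8,dy=+4->C
Step 2: C = 25, D = 11, total pairs = 36.
Step 3: tau = (C - D)/(n(n-1)/2) = (25 - 11)/36 = 0.388889.
Step 4: Exact two-sided p-value (enumerate n! = 362880 permutations of y under H0): p = 0.180181.
Step 5: alpha = 0.05. fail to reject H0.

tau_b = 0.3889 (C=25, D=11), p = 0.180181, fail to reject H0.


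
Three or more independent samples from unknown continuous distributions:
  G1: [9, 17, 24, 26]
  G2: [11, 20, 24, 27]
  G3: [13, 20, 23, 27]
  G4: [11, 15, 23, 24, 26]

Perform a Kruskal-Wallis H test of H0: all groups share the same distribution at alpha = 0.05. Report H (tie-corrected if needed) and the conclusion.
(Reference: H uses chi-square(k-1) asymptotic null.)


Step 1: Combine all N = 17 observations and assign midranks.
sorted (value, group, rank): (9,G1,1), (11,G2,2.5), (11,G4,2.5), (13,G3,4), (15,G4,5), (17,G1,6), (20,G2,7.5), (20,G3,7.5), (23,G3,9.5), (23,G4,9.5), (24,G1,12), (24,G2,12), (24,G4,12), (26,G1,14.5), (26,G4,14.5), (27,G2,16.5), (27,G3,16.5)
Step 2: Sum ranks within each group.
R_1 = 33.5 (n_1 = 4)
R_2 = 38.5 (n_2 = 4)
R_3 = 37.5 (n_3 = 4)
R_4 = 43.5 (n_4 = 5)
Step 3: H = 12/(N(N+1)) * sum(R_i^2/n_i) - 3(N+1)
     = 12/(17*18) * (33.5^2/4 + 38.5^2/4 + 37.5^2/4 + 43.5^2/5) - 3*18
     = 0.039216 * 1381.14 - 54
     = 0.162255.
Step 4: Ties present; correction factor C = 1 - 54/(17^3 - 17) = 0.988971. Corrected H = 0.162255 / 0.988971 = 0.164064.
Step 5: Under H0, H ~ chi^2(3); p-value = 0.983171.
Step 6: alpha = 0.05. fail to reject H0.

H = 0.1641, df = 3, p = 0.983171, fail to reject H0.


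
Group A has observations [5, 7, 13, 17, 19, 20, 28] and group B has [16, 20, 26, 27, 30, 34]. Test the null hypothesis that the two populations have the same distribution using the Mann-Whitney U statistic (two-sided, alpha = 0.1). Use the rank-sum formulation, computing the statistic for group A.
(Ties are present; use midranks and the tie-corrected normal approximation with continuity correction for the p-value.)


Step 1: Combine and sort all 13 observations; assign midranks.
sorted (value, group): (5,X), (7,X), (13,X), (16,Y), (17,X), (19,X), (20,X), (20,Y), (26,Y), (27,Y), (28,X), (30,Y), (34,Y)
ranks: 5->1, 7->2, 13->3, 16->4, 17->5, 19->6, 20->7.5, 20->7.5, 26->9, 27->10, 28->11, 30->12, 34->13
Step 2: Rank sum for X: R1 = 1 + 2 + 3 + 5 + 6 + 7.5 + 11 = 35.5.
Step 3: U_X = R1 - n1(n1+1)/2 = 35.5 - 7*8/2 = 35.5 - 28 = 7.5.
       U_Y = n1*n2 - U_X = 42 - 7.5 = 34.5.
Step 4: Ties are present, so use the tie-corrected normal approximation (with continuity correction) for the p-value.
Step 5: p-value = 0.062928; compare to alpha = 0.1. reject H0.

U_X = 7.5, p = 0.062928, reject H0 at alpha = 0.1.


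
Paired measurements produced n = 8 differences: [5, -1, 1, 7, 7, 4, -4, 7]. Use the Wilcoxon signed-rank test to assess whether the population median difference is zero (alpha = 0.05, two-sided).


Step 1: Drop any zero differences (none here) and take |d_i|.
|d| = [5, 1, 1, 7, 7, 4, 4, 7]
Step 2: Midrank |d_i| (ties get averaged ranks).
ranks: |5|->5, |1|->1.5, |1|->1.5, |7|->7, |7|->7, |4|->3.5, |4|->3.5, |7|->7
Step 3: Attach original signs; sum ranks with positive sign and with negative sign.
W+ = 5 + 1.5 + 7 + 7 + 3.5 + 7 = 31
W- = 1.5 + 3.5 = 5
(Check: W+ + W- = 36 should equal n(n+1)/2 = 36.)
Step 4: Test statistic W = min(W+, W-) = 5.
Step 5: Ties in |d|, so use the tie-corrected normal approximation.
        E[W] = n(n+1)/4 = 8*9/4 = 18.
        Tie groups: |d|=1 (t=2), |d|=4 (t=2), |d|=7 (t=3); sum(t^3 - t) = 36.
        Var[W] = n(n+1)(2n+1)/24 - sum(t^3-t)/48 = 1224/24 - 36/48 = 50.25.
        z = (W - E[W]) / sqrt(Var[W]) = (5 - 18) / 7.0887 = -1.8339.
        Two-sided p = 2*Phi(z) = 0.066669.
Step 6: alpha = 0.05. fail to reject H0.

W+ = 31, W- = 5, W = min = 5, p = 0.066669, fail to reject H0.


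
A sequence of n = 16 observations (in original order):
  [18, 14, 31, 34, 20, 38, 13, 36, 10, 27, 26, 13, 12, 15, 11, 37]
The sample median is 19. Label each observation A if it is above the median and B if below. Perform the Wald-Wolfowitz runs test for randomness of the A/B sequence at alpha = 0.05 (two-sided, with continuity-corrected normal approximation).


Step 1: Compute median = 19; label A = above, B = below.
Labels in order: BBAAAABABAABBBBA  (n_A = 8, n_B = 8)
Step 2: Count runs R = 8.
Step 3: Under H0 (random ordering), E[R] = 2*n_A*n_B/(n_A+n_B) + 1 = 2*8*8/16 + 1 = 9.0000.
        Var[R] = 2*n_A*n_B*(2*n_A*n_B - n_A - n_B) / ((n_A+n_B)^2 * (n_A+n_B-1)) = 14336/3840 = 3.7333.
        SD[R] = 1.9322.
Step 4: Continuity-corrected z = (R + 0.5 - E[R]) / SD[R] = (8 + 0.5 - 9.0000) / 1.9322 = -0.2588.
Step 5: Two-sided p-value via normal approximation = 2*(1 - Phi(|z|)) = 0.795809.
Step 6: alpha = 0.05. fail to reject H0.

R = 8, z = -0.2588, p = 0.795809, fail to reject H0.


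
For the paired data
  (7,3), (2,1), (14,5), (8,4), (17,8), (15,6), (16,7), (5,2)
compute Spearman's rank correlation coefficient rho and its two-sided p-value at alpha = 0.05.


Step 1: Rank x and y separately (midranks; no ties here).
rank(x): 7->3, 2->1, 14->5, 8->4, 17->8, 15->6, 16->7, 5->2
rank(y): 3->3, 1->1, 5->5, 4->4, 8->8, 6->6, 7->7, 2->2
Step 2: d_i = R_x(i) - R_y(i); compute d_i^2.
  (3-3)^2=0, (1-1)^2=0, (5-5)^2=0, (4-4)^2=0, (8-8)^2=0, (6-6)^2=0, (7-7)^2=0, (2-2)^2=0
sum(d^2) = 0.
Step 3: rho = 1 - 6*0 / (8*(8^2 - 1)) = 1 - 0/504 = 1.000000.
Step 5: Two-sided p-value from the t-distribution with 6 df = 0.000000.
Step 6: alpha = 0.05. reject H0.

rho = 1.0000, p = 0.000000, reject H0 at alpha = 0.05.


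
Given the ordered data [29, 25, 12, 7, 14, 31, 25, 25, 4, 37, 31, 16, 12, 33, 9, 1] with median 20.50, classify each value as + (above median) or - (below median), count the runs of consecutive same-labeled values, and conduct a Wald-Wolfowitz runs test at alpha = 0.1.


Step 1: Compute median = 20.50; label A = above, B = below.
Labels in order: AABBBAAABAABBABB  (n_A = 8, n_B = 8)
Step 2: Count runs R = 8.
Step 3: Under H0 (random ordering), E[R] = 2*n_A*n_B/(n_A+n_B) + 1 = 2*8*8/16 + 1 = 9.0000.
        Var[R] = 2*n_A*n_B*(2*n_A*n_B - n_A - n_B) / ((n_A+n_B)^2 * (n_A+n_B-1)) = 14336/3840 = 3.7333.
        SD[R] = 1.9322.
Step 4: Continuity-corrected z = (R + 0.5 - E[R]) / SD[R] = (8 + 0.5 - 9.0000) / 1.9322 = -0.2588.
Step 5: Two-sided p-value via normal approximation = 2*(1 - Phi(|z|)) = 0.795809.
Step 6: alpha = 0.1. fail to reject H0.

R = 8, z = -0.2588, p = 0.795809, fail to reject H0.


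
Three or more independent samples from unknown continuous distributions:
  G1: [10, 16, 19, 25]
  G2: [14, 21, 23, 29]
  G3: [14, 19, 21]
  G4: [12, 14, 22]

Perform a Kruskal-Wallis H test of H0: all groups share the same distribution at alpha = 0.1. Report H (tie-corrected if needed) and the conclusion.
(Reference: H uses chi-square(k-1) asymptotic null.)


Step 1: Combine all N = 14 observations and assign midranks.
sorted (value, group, rank): (10,G1,1), (12,G4,2), (14,G2,4), (14,G3,4), (14,G4,4), (16,G1,6), (19,G1,7.5), (19,G3,7.5), (21,G2,9.5), (21,G3,9.5), (22,G4,11), (23,G2,12), (25,G1,13), (29,G2,14)
Step 2: Sum ranks within each group.
R_1 = 27.5 (n_1 = 4)
R_2 = 39.5 (n_2 = 4)
R_3 = 21 (n_3 = 3)
R_4 = 17 (n_4 = 3)
Step 3: H = 12/(N(N+1)) * sum(R_i^2/n_i) - 3(N+1)
     = 12/(14*15) * (27.5^2/4 + 39.5^2/4 + 21^2/3 + 17^2/3) - 3*15
     = 0.057143 * 822.458 - 45
     = 1.997619.
Step 4: Ties present; correction factor C = 1 - 36/(14^3 - 14) = 0.986813. Corrected H = 1.997619 / 0.986813 = 2.024313.
Step 5: Under H0, H ~ chi^2(3); p-value = 0.567376.
Step 6: alpha = 0.1. fail to reject H0.

H = 2.0243, df = 3, p = 0.567376, fail to reject H0.


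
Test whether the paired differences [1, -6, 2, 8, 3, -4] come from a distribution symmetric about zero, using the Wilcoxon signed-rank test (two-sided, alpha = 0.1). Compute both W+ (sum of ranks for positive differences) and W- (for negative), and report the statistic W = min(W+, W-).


Step 1: Drop any zero differences (none here) and take |d_i|.
|d| = [1, 6, 2, 8, 3, 4]
Step 2: Midrank |d_i| (ties get averaged ranks).
ranks: |1|->1, |6|->5, |2|->2, |8|->6, |3|->3, |4|->4
Step 3: Attach original signs; sum ranks with positive sign and with negative sign.
W+ = 1 + 2 + 6 + 3 = 12
W- = 5 + 4 = 9
(Check: W+ + W- = 21 should equal n(n+1)/2 = 21.)
Step 4: Test statistic W = min(W+, W-) = 9.
Step 5: No ties, so the exact null distribution over the 2^6 = 64 sign assignments gives the two-sided p-value = 0.843750.
Step 6: alpha = 0.1. fail to reject H0.

W+ = 12, W- = 9, W = min = 9, p = 0.843750, fail to reject H0.


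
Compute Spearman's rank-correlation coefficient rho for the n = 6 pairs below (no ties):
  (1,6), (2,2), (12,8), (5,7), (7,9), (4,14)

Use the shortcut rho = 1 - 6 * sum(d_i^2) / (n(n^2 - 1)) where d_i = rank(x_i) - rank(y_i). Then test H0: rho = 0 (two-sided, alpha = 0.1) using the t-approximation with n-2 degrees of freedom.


Step 1: Rank x and y separately (midranks; no ties here).
rank(x): 1->1, 2->2, 12->6, 5->4, 7->5, 4->3
rank(y): 6->2, 2->1, 8->4, 7->3, 9->5, 14->6
Step 2: d_i = R_x(i) - R_y(i); compute d_i^2.
  (1-2)^2=1, (2-1)^2=1, (6-4)^2=4, (4-3)^2=1, (5-5)^2=0, (3-6)^2=9
sum(d^2) = 16.
Step 3: rho = 1 - 6*16 / (6*(6^2 - 1)) = 1 - 96/210 = 0.542857.
Step 4: Under H0, t = rho * sqrt((n-2)/(1-rho^2)) = 1.2928 ~ t(4).
Step 5: Two-sided p-value from the t-distribution with 4 df = 0.265703.
Step 6: alpha = 0.1. fail to reject H0.

rho = 0.5429, p = 0.265703, fail to reject H0 at alpha = 0.1.


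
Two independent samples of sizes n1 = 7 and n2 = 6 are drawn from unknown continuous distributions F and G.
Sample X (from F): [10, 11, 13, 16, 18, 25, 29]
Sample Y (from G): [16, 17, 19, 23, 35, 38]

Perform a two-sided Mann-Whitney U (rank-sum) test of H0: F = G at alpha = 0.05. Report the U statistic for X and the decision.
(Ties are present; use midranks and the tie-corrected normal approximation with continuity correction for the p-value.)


Step 1: Combine and sort all 13 observations; assign midranks.
sorted (value, group): (10,X), (11,X), (13,X), (16,X), (16,Y), (17,Y), (18,X), (19,Y), (23,Y), (25,X), (29,X), (35,Y), (38,Y)
ranks: 10->1, 11->2, 13->3, 16->4.5, 16->4.5, 17->6, 18->7, 19->8, 23->9, 25->10, 29->11, 35->12, 38->13
Step 2: Rank sum for X: R1 = 1 + 2 + 3 + 4.5 + 7 + 10 + 11 = 38.5.
Step 3: U_X = R1 - n1(n1+1)/2 = 38.5 - 7*8/2 = 38.5 - 28 = 10.5.
       U_Y = n1*n2 - U_X = 42 - 10.5 = 31.5.
Step 4: Ties are present, so use the tie-corrected normal approximation (with continuity correction) for the p-value.
Step 5: p-value = 0.152563; compare to alpha = 0.05. fail to reject H0.

U_X = 10.5, p = 0.152563, fail to reject H0 at alpha = 0.05.


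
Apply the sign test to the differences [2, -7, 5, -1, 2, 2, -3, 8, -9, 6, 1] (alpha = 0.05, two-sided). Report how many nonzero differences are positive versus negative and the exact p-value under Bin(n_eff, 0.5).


Step 1: Discard zero differences. Original n = 11; n_eff = number of nonzero differences = 11.
Nonzero differences (with sign): +2, -7, +5, -1, +2, +2, -3, +8, -9, +6, +1
Step 2: Count signs: positive = 7, negative = 4.
Step 3: Under H0: P(positive) = 0.5, so the number of positives S ~ Bin(11, 0.5).
Step 4: Two-sided exact p-value = sum of Bin(11,0.5) probabilities at or below the observed probability = 0.548828.
Step 5: alpha = 0.05. fail to reject H0.

n_eff = 11, pos = 7, neg = 4, p = 0.548828, fail to reject H0.


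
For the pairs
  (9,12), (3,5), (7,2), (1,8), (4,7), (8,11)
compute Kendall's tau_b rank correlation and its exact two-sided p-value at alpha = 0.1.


Step 1: Enumerate the 15 unordered pairs (i,j) with i<j and classify each by sign(x_j-x_i) * sign(y_j-y_i).
  (1,2):dx=-6,dy=-7->C; (1,3):dx=-2,dy=-10->C; (1,4):dx=-8,dy=-4->C; (1,5):dx=-5,dy=-5->C
  (1,6):dx=-1,dy=-1->C; (2,3):dx=+4,dy=-3->D; (2,4):dx=-2,dy=+3->D; (2,5):dx=+1,dy=+2->C
  (2,6):dx=+5,dy=+6->C; (3,4):dx=-6,dy=+6->D; (3,5):dx=-3,dy=+5->D; (3,6):dx=+1,dy=+9->C
  (4,5):dx=+3,dy=-1->D; (4,6):dx=+7,dy=+3->C; (5,6):dx=+4,dy=+4->C
Step 2: C = 10, D = 5, total pairs = 15.
Step 3: tau = (C - D)/(n(n-1)/2) = (10 - 5)/15 = 0.333333.
Step 4: Exact two-sided p-value (enumerate n! = 720 permutations of y under H0): p = 0.469444.
Step 5: alpha = 0.1. fail to reject H0.

tau_b = 0.3333 (C=10, D=5), p = 0.469444, fail to reject H0.


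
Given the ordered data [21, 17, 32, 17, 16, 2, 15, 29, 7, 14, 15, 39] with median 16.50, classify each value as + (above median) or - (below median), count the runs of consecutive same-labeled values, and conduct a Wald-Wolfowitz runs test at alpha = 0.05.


Step 1: Compute median = 16.50; label A = above, B = below.
Labels in order: AAAABBBABBBA  (n_A = 6, n_B = 6)
Step 2: Count runs R = 5.
Step 3: Under H0 (random ordering), E[R] = 2*n_A*n_B/(n_A+n_B) + 1 = 2*6*6/12 + 1 = 7.0000.
        Var[R] = 2*n_A*n_B*(2*n_A*n_B - n_A - n_B) / ((n_A+n_B)^2 * (n_A+n_B-1)) = 4320/1584 = 2.7273.
        SD[R] = 1.6514.
Step 4: Continuity-corrected z = (R + 0.5 - E[R]) / SD[R] = (5 + 0.5 - 7.0000) / 1.6514 = -0.9083.
Step 5: Two-sided p-value via normal approximation = 2*(1 - Phi(|z|)) = 0.363722.
Step 6: alpha = 0.05. fail to reject H0.

R = 5, z = -0.9083, p = 0.363722, fail to reject H0.


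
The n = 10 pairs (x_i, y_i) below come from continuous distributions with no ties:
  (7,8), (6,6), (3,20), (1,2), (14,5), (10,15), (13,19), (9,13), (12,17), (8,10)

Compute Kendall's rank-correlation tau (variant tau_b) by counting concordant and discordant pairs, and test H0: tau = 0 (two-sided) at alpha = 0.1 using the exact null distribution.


Step 1: Enumerate the 45 unordered pairs (i,j) with i<j and classify each by sign(x_j-x_i) * sign(y_j-y_i).
  (1,2):dx=-1,dy=-2->C; (1,3):dx=-4,dy=+12->D; (1,4):dx=-6,dy=-6->C; (1,5):dx=+7,dy=-3->D
  (1,6):dx=+3,dy=+7->C; (1,7):dx=+6,dy=+11->C; (1,8):dx=+2,dy=+5->C; (1,9):dx=+5,dy=+9->C
  (1,10):dx=+1,dy=+2->C; (2,3):dx=-3,dy=+14->D; (2,4):dx=-5,dy=-4->C; (2,5):dx=+8,dy=-1->D
  (2,6):dx=+4,dy=+9->C; (2,7):dx=+7,dy=+13->C; (2,8):dx=+3,dy=+7->C; (2,9):dx=+6,dy=+11->C
  (2,10):dx=+2,dy=+4->C; (3,4):dx=-2,dy=-18->C; (3,5):dx=+11,dy=-15->D; (3,6):dx=+7,dy=-5->D
  (3,7):dx=+10,dy=-1->D; (3,8):dx=+6,dy=-7->D; (3,9):dx=+9,dy=-3->D; (3,10):dx=+5,dy=-10->D
  (4,5):dx=+13,dy=+3->C; (4,6):dx=+9,dy=+13->C; (4,7):dx=+12,dy=+17->C; (4,8):dx=+8,dy=+11->C
  (4,9):dx=+11,dy=+15->C; (4,10):dx=+7,dy=+8->C; (5,6):dx=-4,dy=+10->D; (5,7):dx=-1,dy=+14->D
  (5,8):dx=-5,dy=+8->D; (5,9):dx=-2,dy=+12->D; (5,10):dx=-6,dy=+5->D; (6,7):dx=+3,dy=+4->C
  (6,8):dx=-1,dy=-2->C; (6,9):dx=+2,dy=+2->C; (6,10):dx=-2,dy=-5->C; (7,8):dx=-4,dy=-6->C
  (7,9):dx=-1,dy=-2->C; (7,10):dx=-5,dy=-9->C; (8,9):dx=+3,dy=+4->C; (8,10):dx=-1,dy=-3->C
  (9,10):dx=-4,dy=-7->C
Step 2: C = 30, D = 15, total pairs = 45.
Step 3: tau = (C - D)/(n(n-1)/2) = (30 - 15)/45 = 0.333333.
Step 4: Exact two-sided p-value (enumerate n! = 3628800 permutations of y under H0): p = 0.216373.
Step 5: alpha = 0.1. fail to reject H0.

tau_b = 0.3333 (C=30, D=15), p = 0.216373, fail to reject H0.


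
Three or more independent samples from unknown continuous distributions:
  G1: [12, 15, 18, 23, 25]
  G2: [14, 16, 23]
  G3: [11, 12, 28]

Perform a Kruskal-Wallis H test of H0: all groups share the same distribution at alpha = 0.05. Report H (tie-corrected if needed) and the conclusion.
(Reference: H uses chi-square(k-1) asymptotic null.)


Step 1: Combine all N = 11 observations and assign midranks.
sorted (value, group, rank): (11,G3,1), (12,G1,2.5), (12,G3,2.5), (14,G2,4), (15,G1,5), (16,G2,6), (18,G1,7), (23,G1,8.5), (23,G2,8.5), (25,G1,10), (28,G3,11)
Step 2: Sum ranks within each group.
R_1 = 33 (n_1 = 5)
R_2 = 18.5 (n_2 = 3)
R_3 = 14.5 (n_3 = 3)
Step 3: H = 12/(N(N+1)) * sum(R_i^2/n_i) - 3(N+1)
     = 12/(11*12) * (33^2/5 + 18.5^2/3 + 14.5^2/3) - 3*12
     = 0.090909 * 401.967 - 36
     = 0.542424.
Step 4: Ties present; correction factor C = 1 - 12/(11^3 - 11) = 0.990909. Corrected H = 0.542424 / 0.990909 = 0.547401.
Step 5: Under H0, H ~ chi^2(2); p-value = 0.760560.
Step 6: alpha = 0.05. fail to reject H0.

H = 0.5474, df = 2, p = 0.760560, fail to reject H0.


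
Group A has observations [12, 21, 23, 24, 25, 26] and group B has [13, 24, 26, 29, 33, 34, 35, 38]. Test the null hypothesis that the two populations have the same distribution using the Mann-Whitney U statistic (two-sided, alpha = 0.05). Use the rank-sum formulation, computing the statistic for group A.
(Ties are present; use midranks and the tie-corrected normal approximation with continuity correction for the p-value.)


Step 1: Combine and sort all 14 observations; assign midranks.
sorted (value, group): (12,X), (13,Y), (21,X), (23,X), (24,X), (24,Y), (25,X), (26,X), (26,Y), (29,Y), (33,Y), (34,Y), (35,Y), (38,Y)
ranks: 12->1, 13->2, 21->3, 23->4, 24->5.5, 24->5.5, 25->7, 26->8.5, 26->8.5, 29->10, 33->11, 34->12, 35->13, 38->14
Step 2: Rank sum for X: R1 = 1 + 3 + 4 + 5.5 + 7 + 8.5 = 29.
Step 3: U_X = R1 - n1(n1+1)/2 = 29 - 6*7/2 = 29 - 21 = 8.
       U_Y = n1*n2 - U_X = 48 - 8 = 40.
Step 4: Ties are present, so use the tie-corrected normal approximation (with continuity correction) for the p-value.
Step 5: p-value = 0.044915; compare to alpha = 0.05. reject H0.

U_X = 8, p = 0.044915, reject H0 at alpha = 0.05.


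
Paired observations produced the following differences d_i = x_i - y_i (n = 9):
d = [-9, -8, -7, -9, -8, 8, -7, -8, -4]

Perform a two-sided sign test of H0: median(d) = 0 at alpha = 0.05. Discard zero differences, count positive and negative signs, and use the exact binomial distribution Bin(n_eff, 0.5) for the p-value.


Step 1: Discard zero differences. Original n = 9; n_eff = number of nonzero differences = 9.
Nonzero differences (with sign): -9, -8, -7, -9, -8, +8, -7, -8, -4
Step 2: Count signs: positive = 1, negative = 8.
Step 3: Under H0: P(positive) = 0.5, so the number of positives S ~ Bin(9, 0.5).
Step 4: Two-sided exact p-value = sum of Bin(9,0.5) probabilities at or below the observed probability = 0.039062.
Step 5: alpha = 0.05. reject H0.

n_eff = 9, pos = 1, neg = 8, p = 0.039062, reject H0.


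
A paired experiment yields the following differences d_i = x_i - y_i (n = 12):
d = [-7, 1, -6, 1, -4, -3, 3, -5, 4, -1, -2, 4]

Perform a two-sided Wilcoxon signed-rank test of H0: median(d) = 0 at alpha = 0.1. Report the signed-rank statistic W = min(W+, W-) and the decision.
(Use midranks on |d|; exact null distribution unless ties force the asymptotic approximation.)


Step 1: Drop any zero differences (none here) and take |d_i|.
|d| = [7, 1, 6, 1, 4, 3, 3, 5, 4, 1, 2, 4]
Step 2: Midrank |d_i| (ties get averaged ranks).
ranks: |7|->12, |1|->2, |6|->11, |1|->2, |4|->8, |3|->5.5, |3|->5.5, |5|->10, |4|->8, |1|->2, |2|->4, |4|->8
Step 3: Attach original signs; sum ranks with positive sign and with negative sign.
W+ = 2 + 2 + 5.5 + 8 + 8 = 25.5
W- = 12 + 11 + 8 + 5.5 + 10 + 2 + 4 = 52.5
(Check: W+ + W- = 78 should equal n(n+1)/2 = 78.)
Step 4: Test statistic W = min(W+, W-) = 25.5.
Step 5: Ties in |d|, so use the tie-corrected normal approximation.
        E[W] = n(n+1)/4 = 12*13/4 = 39.
        Tie groups: |d|=1 (t=3), |d|=3 (t=2), |d|=4 (t=3); sum(t^3 - t) = 54.
        Var[W] = n(n+1)(2n+1)/24 - sum(t^3-t)/48 = 3900/24 - 54/48 = 161.375.
        z = (W - E[W]) / sqrt(Var[W]) = (25.5 - 39) / 12.7033 = -1.0627.
        Two-sided p = 2*Phi(z) = 0.287913.
Step 6: alpha = 0.1. fail to reject H0.

W+ = 25.5, W- = 52.5, W = min = 25.5, p = 0.287913, fail to reject H0.


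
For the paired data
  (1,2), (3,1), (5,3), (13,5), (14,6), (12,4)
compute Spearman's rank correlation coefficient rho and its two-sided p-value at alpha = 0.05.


Step 1: Rank x and y separately (midranks; no ties here).
rank(x): 1->1, 3->2, 5->3, 13->5, 14->6, 12->4
rank(y): 2->2, 1->1, 3->3, 5->5, 6->6, 4->4
Step 2: d_i = R_x(i) - R_y(i); compute d_i^2.
  (1-2)^2=1, (2-1)^2=1, (3-3)^2=0, (5-5)^2=0, (6-6)^2=0, (4-4)^2=0
sum(d^2) = 2.
Step 3: rho = 1 - 6*2 / (6*(6^2 - 1)) = 1 - 12/210 = 0.942857.
Step 4: Under H0, t = rho * sqrt((n-2)/(1-rho^2)) = 5.6595 ~ t(4).
Step 5: Two-sided p-value from the t-distribution with 4 df = 0.004805.
Step 6: alpha = 0.05. reject H0.

rho = 0.9429, p = 0.004805, reject H0 at alpha = 0.05.
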